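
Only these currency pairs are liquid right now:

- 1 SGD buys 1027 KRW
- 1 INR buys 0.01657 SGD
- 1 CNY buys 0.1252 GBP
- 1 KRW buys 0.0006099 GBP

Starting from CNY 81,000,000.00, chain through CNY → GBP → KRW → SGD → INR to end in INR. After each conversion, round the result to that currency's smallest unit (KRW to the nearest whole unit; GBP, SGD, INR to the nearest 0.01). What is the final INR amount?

CNY 81,000,000.00 × 0.1252 = GBP 10,141,200.00
GBP 10,141,200.00 ÷ 0.0006099 = KRW 16,627,643,876
KRW 16,627,643,876 ÷ 1027 = SGD 16,190,500.37
SGD 16,190,500.37 ÷ 0.01657 = INR 977,097,185.88

INR 977,097,185.88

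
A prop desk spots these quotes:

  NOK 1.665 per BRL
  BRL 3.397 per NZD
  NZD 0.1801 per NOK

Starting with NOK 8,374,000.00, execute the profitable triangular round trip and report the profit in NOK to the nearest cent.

Profitable loop is NOK → NZD → BRL → NOK:
NOK 8,374,000.00 × 0.1801 = NZD 1,508,157.40
NZD 1,508,157.40 × 3.397 = BRL 5,123,210.69
BRL 5,123,210.69 × 1.665 = NOK 8,530,145.80
Profit = NOK 8,530,145.80 − NOK 8,374,000.00

Profit: NOK 156,145.80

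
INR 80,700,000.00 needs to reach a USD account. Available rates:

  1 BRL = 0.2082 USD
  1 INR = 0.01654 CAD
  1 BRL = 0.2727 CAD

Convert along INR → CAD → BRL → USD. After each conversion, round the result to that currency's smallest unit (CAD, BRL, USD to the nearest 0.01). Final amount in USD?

INR 80,700,000.00 × 0.01654 = CAD 1,334,778.00
CAD 1,334,778.00 ÷ 0.2727 = BRL 4,894,675.47
BRL 4,894,675.47 × 0.2082 = USD 1,019,071.43

USD 1,019,071.43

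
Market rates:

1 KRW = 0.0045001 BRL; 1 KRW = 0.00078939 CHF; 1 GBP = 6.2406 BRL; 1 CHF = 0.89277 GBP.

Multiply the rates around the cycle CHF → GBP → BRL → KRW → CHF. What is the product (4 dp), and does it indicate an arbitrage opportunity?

Around CHF → GBP → BRL → KRW → CHF: 1 × 0.89277 × 6.2406 ÷ 0.0045001 × 0.00078939 = 0.977317
Product < 1; profitable direction is CHF → KRW → BRL → GBP → CHF.

0.9773 (arbitrage exists)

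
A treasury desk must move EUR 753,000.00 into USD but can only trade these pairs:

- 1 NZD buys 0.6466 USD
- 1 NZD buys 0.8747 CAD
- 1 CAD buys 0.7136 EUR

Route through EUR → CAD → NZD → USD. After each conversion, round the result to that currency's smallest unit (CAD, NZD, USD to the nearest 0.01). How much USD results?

USD 780,039.70

EUR 753,000.00 ÷ 0.7136 = CAD 1,055,213.00
CAD 1,055,213.00 ÷ 0.8747 = NZD 1,206,371.33
NZD 1,206,371.33 × 0.6466 = USD 780,039.70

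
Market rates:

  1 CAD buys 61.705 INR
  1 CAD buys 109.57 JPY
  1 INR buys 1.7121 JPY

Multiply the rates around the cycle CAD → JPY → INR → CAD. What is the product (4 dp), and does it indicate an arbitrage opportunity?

1.0372 (arbitrage exists)

Around CAD → JPY → INR → CAD: 1 × 109.57 ÷ 1.7121 ÷ 61.705 = 1.037151
Product > 1; profitable direction is CAD → JPY → INR → CAD.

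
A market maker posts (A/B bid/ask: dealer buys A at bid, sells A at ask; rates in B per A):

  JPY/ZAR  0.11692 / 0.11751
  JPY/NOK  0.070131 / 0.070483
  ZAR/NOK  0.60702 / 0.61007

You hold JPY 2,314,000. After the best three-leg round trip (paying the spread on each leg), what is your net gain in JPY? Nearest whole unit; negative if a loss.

Best loop JPY → ZAR → NOK → JPY:
JPY 2,314,000 × 0.11692 (sell JPY at bid) = ZAR 270,552.88
ZAR 270,552.88 × 0.60702 (sell ZAR at bid) = NOK 164,231.01
NOK 164,231.01 ÷ 0.070483 (buy JPY at ask) = JPY 2,330,080

Net profit: JPY 16,080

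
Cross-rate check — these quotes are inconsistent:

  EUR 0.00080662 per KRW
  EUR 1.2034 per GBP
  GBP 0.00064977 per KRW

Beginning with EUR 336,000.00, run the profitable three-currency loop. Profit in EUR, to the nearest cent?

Profitable loop is EUR → GBP → KRW → EUR:
EUR 336,000.00 ÷ 1.2034 = GBP 279,208.91
GBP 279,208.91 ÷ 0.00064977 = KRW 429,704,215
KRW 429,704,215 × 0.00080662 = EUR 346,608.01
Profit = EUR 346,608.01 − EUR 336,000.00

Profit: EUR 10,608.01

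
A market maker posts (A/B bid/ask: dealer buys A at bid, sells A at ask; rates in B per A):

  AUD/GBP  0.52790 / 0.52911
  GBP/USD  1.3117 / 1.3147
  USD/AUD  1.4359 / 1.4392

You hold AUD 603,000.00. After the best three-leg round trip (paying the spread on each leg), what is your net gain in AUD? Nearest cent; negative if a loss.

Best loop AUD → USD → GBP → AUD:
AUD 603,000.00 ÷ 1.4392 (buy USD at ask) = USD 418,982.77
USD 418,982.77 ÷ 1.3147 (buy GBP at ask) = GBP 318,690.78
GBP 318,690.78 ÷ 0.52911 (buy AUD at ask) = AUD 602,314.79

Net result: AUD -685.21 (no profitable arbitrage after spreads)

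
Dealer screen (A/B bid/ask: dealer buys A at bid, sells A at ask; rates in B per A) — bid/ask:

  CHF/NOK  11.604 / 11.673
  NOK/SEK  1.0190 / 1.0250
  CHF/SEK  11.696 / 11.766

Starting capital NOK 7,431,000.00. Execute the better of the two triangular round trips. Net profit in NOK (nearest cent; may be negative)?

Net profit: NOK 36,931.43

Best loop NOK → SEK → CHF → NOK:
NOK 7,431,000.00 × 1.0190 (sell NOK at bid) = SEK 7,572,189.00
SEK 7,572,189.00 ÷ 11.766 (buy CHF at ask) = CHF 643,565.27
CHF 643,565.27 × 11.604 (sell CHF at bid) = NOK 7,467,931.43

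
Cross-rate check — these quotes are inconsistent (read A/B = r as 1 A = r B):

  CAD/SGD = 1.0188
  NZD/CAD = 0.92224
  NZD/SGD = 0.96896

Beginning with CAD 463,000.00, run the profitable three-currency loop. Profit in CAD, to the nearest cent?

Profitable loop is CAD → NZD → SGD → CAD:
CAD 463,000.00 ÷ 0.92224 = NZD 502,038.51
NZD 502,038.51 × 0.96896 = SGD 486,455.24
SGD 486,455.24 ÷ 1.0188 = CAD 477,478.64
Profit = CAD 477,478.64 − CAD 463,000.00

Profit: CAD 14,478.64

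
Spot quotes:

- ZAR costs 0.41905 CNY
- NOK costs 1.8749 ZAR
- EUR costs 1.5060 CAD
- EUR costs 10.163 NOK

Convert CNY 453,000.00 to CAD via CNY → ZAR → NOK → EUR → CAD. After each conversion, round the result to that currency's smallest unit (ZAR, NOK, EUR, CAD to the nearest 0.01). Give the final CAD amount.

CAD 85,439.22

CNY 453,000.00 ÷ 0.41905 = ZAR 1,081,016.59
ZAR 1,081,016.59 ÷ 1.8749 = NOK 576,572.93
NOK 576,572.93 ÷ 10.163 = EUR 56,732.55
EUR 56,732.55 × 1.5060 = CAD 85,439.22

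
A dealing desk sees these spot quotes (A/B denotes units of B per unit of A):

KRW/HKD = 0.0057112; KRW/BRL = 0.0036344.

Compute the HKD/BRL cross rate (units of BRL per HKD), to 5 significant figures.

1 HKD ÷ 0.0057112 = 175.095 KRW
175.095 KRW × 0.0036344 = 0.636364 BRL

HKD/BRL = 0.63636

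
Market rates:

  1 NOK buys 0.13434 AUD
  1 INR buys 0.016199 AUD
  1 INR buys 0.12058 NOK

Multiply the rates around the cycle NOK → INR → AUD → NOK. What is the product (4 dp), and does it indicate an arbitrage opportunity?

1.0000 (no arbitrage)

Around NOK → INR → AUD → NOK: 1 ÷ 0.12058 × 0.016199 ÷ 0.13434 = 1.000017
Product ≈ 1 (deviation 0.002%, within rounding noise).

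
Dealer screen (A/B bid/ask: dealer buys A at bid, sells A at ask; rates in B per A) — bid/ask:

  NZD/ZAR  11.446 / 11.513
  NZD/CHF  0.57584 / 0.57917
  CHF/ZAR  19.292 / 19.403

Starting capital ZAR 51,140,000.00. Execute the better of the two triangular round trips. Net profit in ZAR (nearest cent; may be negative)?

Net profit: ZAR 948,220.83

Best loop ZAR → CHF → NZD → ZAR:
ZAR 51,140,000.00 ÷ 19.403 (buy CHF at ask) = CHF 2,635,674.90
CHF 2,635,674.90 ÷ 0.57917 (buy NZD at ask) = NZD 4,550,779.38
NZD 4,550,779.38 × 11.446 (sell NZD at bid) = ZAR 52,088,220.83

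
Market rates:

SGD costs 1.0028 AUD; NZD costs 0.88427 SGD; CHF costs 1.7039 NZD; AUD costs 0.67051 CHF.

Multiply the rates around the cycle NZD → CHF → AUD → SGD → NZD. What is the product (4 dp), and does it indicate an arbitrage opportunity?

Around NZD → CHF → AUD → SGD → NZD: 1 ÷ 1.7039 ÷ 0.67051 ÷ 1.0028 ÷ 0.88427 = 0.987078
Product < 1; profitable direction is NZD → SGD → AUD → CHF → NZD.

0.9871 (arbitrage exists)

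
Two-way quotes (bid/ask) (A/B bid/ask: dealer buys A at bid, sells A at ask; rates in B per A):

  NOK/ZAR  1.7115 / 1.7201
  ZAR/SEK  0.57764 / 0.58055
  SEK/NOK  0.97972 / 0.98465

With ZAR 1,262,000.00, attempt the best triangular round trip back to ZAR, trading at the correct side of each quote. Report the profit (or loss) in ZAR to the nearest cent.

Best loop ZAR → NOK → SEK → ZAR:
ZAR 1,262,000.00 ÷ 1.7201 (buy NOK at ask) = NOK 733,678.27
NOK 733,678.27 ÷ 0.98465 (buy SEK at ask) = SEK 745,115.80
SEK 745,115.80 ÷ 0.58055 (buy ZAR at ask) = ZAR 1,283,465.34

Net profit: ZAR 21,465.34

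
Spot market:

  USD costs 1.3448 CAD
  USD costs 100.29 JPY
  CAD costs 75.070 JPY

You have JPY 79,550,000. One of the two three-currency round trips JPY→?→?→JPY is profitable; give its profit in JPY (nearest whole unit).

Profit: JPY 526,792

Profitable loop is JPY → USD → CAD → JPY:
JPY 79,550,000 ÷ 100.29 = USD 793,199.72
USD 793,199.72 × 1.3448 = CAD 1,066,694.98
CAD 1,066,694.98 × 75.070 = JPY 80,076,792
Profit = JPY 80,076,792 − JPY 79,550,000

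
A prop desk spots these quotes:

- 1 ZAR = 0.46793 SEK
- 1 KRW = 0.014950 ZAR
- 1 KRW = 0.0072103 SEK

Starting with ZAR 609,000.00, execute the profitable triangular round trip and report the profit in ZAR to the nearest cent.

Profitable loop is ZAR → KRW → SEK → ZAR:
ZAR 609,000.00 ÷ 0.014950 = KRW 40,735,786
KRW 40,735,786 × 0.0072103 = SEK 293,717.24
SEK 293,717.24 ÷ 0.46793 = ZAR 627,694.82
Profit = ZAR 627,694.82 − ZAR 609,000.00

Profit: ZAR 18,694.82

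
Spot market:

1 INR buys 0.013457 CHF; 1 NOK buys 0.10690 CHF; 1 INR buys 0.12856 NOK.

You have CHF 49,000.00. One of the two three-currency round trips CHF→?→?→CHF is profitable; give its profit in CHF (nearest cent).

Profit: CHF 1,041.62

Profitable loop is CHF → INR → NOK → CHF:
CHF 49,000.00 ÷ 0.013457 = INR 3,641,227.61
INR 3,641,227.61 × 0.12856 = NOK 468,116.22
NOK 468,116.22 × 0.10690 = CHF 50,041.62
Profit = CHF 50,041.62 − CHF 49,000.00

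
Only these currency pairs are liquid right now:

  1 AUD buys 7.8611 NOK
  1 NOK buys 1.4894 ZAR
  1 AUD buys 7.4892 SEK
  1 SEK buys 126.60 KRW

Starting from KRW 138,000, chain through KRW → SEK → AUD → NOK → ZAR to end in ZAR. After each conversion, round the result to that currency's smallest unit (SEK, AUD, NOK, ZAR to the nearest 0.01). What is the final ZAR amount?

ZAR 1,704.14

KRW 138,000 ÷ 126.60 = SEK 1,090.05
SEK 1,090.05 ÷ 7.4892 = AUD 145.55
AUD 145.55 × 7.8611 = NOK 1,144.18
NOK 1,144.18 × 1.4894 = ZAR 1,704.14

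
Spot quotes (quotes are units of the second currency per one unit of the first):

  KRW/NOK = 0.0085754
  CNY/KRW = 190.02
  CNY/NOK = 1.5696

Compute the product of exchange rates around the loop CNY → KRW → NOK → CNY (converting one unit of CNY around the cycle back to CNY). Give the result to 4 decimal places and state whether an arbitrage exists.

1.0382 (arbitrage exists)

Around CNY → KRW → NOK → CNY: 1 × 190.02 × 0.0085754 ÷ 1.5696 = 1.038161
Product > 1; profitable direction is CNY → KRW → NOK → CNY.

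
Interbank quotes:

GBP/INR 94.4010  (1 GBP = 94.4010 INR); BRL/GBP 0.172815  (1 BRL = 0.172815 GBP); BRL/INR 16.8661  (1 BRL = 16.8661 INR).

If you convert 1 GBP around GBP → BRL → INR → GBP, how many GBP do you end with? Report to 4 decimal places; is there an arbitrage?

1.0338 (arbitrage exists)

Around GBP → BRL → INR → GBP: 1 ÷ 0.172815 × 16.8661 ÷ 94.4010 = 1.033848
Product > 1; profitable direction is GBP → BRL → INR → GBP.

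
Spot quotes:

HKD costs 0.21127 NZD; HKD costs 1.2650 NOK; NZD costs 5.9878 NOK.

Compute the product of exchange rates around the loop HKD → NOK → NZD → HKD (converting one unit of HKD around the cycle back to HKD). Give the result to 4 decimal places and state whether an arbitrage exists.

Around HKD → NOK → NZD → HKD: 1 × 1.2650 ÷ 5.9878 ÷ 0.21127 = 0.999966
Product ≈ 1 (deviation 0.003%, within rounding noise).

1.0000 (no arbitrage)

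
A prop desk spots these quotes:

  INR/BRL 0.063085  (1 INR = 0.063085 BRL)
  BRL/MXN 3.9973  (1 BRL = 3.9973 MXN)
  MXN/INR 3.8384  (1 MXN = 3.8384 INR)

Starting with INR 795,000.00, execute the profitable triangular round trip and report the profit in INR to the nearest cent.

Profitable loop is INR → MXN → BRL → INR:
INR 795,000.00 ÷ 3.8384 = MXN 207,117.55
MXN 207,117.55 ÷ 3.9973 = BRL 51,814.36
BRL 51,814.36 ÷ 0.063085 = INR 821,342.03
Profit = INR 821,342.03 − INR 795,000.00

Profit: INR 26,342.03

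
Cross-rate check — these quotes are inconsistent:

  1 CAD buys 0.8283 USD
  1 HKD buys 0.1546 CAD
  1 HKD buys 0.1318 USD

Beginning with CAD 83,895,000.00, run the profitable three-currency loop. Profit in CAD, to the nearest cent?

Profitable loop is CAD → HKD → USD → CAD:
CAD 83,895,000.00 ÷ 0.1546 = HKD 542,658,473.48
HKD 542,658,473.48 × 0.1318 = USD 71,522,386.80
USD 71,522,386.80 ÷ 0.8283 = CAD 86,348,408.55
Profit = CAD 86,348,408.55 − CAD 83,895,000.00

Profit: CAD 2,453,408.55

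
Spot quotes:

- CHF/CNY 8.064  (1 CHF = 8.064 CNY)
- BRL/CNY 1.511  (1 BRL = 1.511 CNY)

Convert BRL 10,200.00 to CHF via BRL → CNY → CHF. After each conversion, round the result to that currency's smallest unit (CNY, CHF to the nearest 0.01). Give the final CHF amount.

CHF 1,911.24

BRL 10,200.00 × 1.511 = CNY 15,412.20
CNY 15,412.20 ÷ 8.064 = CHF 1,911.24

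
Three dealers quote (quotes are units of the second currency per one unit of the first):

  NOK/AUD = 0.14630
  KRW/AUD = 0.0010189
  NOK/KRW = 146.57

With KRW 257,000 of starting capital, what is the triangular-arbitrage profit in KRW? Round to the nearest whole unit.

Profitable loop is KRW → AUD → NOK → KRW:
KRW 257,000 × 0.0010189 = AUD 261.86
AUD 261.86 ÷ 0.14630 = NOK 1,789.87
NOK 1,789.87 × 146.57 = KRW 262,341
Profit = KRW 262,341 − KRW 257,000

Profit: KRW 5,341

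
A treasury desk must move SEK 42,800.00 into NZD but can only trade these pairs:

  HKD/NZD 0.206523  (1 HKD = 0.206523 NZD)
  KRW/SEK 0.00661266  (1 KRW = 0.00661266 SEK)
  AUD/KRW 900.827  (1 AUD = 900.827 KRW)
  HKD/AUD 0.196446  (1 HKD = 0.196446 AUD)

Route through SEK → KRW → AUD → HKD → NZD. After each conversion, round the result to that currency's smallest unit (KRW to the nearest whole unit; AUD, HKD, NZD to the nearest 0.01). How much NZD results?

SEK 42,800.00 ÷ 0.00661266 = KRW 6,472,433
KRW 6,472,433 ÷ 900.827 = AUD 7,184.99
AUD 7,184.99 ÷ 0.196446 = HKD 36,574.89
HKD 36,574.89 × 0.206523 = NZD 7,553.56

NZD 7,553.56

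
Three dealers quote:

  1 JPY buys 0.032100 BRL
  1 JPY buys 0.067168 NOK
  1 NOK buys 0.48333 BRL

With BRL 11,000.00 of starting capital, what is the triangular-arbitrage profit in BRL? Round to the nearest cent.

Profitable loop is BRL → JPY → NOK → BRL:
BRL 11,000.00 ÷ 0.032100 = JPY 342,679
JPY 342,679 × 0.067168 = NOK 23,017.07
NOK 23,017.07 × 0.48333 = BRL 11,124.84
Profit = BRL 11,124.84 − BRL 11,000.00

Profit: BRL 124.84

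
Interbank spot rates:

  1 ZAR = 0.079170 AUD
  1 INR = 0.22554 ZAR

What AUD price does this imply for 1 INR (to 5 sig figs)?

INR/AUD = 0.017856

1 INR × 0.22554 = 0.22554 ZAR
0.22554 ZAR × 0.079170 = 0.017856 AUD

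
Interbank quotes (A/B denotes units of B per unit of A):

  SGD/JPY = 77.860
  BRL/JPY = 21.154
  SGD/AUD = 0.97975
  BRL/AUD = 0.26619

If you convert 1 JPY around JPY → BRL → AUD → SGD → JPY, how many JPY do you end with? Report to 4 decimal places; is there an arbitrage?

1.0000 (no arbitrage)

Around JPY → BRL → AUD → SGD → JPY: 1 ÷ 21.154 × 0.26619 ÷ 0.97975 × 77.860 = 0.999996
Product ≈ 1 (deviation 0.000%, within rounding noise).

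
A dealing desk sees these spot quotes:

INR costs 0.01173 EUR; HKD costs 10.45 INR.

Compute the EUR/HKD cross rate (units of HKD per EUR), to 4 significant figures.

EUR/HKD = 8.158

1 EUR ÷ 0.01173 = 85.2515 INR
85.2515 INR ÷ 10.45 = 8.15804 HKD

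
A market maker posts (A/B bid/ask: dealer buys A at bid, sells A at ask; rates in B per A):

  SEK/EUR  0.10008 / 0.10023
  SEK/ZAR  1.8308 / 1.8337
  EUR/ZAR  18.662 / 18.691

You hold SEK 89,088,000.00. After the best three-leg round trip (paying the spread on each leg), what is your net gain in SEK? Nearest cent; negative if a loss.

Net profit: SEK 1,651,505.06

Best loop SEK → EUR → ZAR → SEK:
SEK 89,088,000.00 × 0.10008 (sell SEK at bid) = EUR 8,915,927.04
EUR 8,915,927.04 × 18.662 (sell EUR at bid) = ZAR 166,389,030.42
ZAR 166,389,030.42 ÷ 1.8337 (buy SEK at ask) = SEK 90,739,505.06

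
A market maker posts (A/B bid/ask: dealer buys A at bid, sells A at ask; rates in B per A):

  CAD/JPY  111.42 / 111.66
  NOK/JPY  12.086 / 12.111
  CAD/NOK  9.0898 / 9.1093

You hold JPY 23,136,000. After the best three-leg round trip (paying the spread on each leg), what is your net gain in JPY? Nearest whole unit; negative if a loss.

Net profit: JPY 230,110

Best loop JPY → NOK → CAD → JPY:
JPY 23,136,000 ÷ 12.111 (buy NOK at ask) = NOK 1,910,329.45
NOK 1,910,329.45 ÷ 9.1093 (buy CAD at ask) = CAD 209,711.99
CAD 209,711.99 × 111.42 (sell CAD at bid) = JPY 23,366,110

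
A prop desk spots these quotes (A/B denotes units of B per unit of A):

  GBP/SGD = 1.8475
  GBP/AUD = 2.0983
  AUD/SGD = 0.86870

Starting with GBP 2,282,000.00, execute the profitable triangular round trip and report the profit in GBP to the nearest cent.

Profitable loop is GBP → SGD → AUD → GBP:
GBP 2,282,000.00 × 1.8475 = SGD 4,215,995.00
SGD 4,215,995.00 ÷ 0.86870 = AUD 4,853,223.21
AUD 4,853,223.21 ÷ 2.0983 = GBP 2,312,931.04
Profit = GBP 2,312,931.04 − GBP 2,282,000.00

Profit: GBP 30,931.04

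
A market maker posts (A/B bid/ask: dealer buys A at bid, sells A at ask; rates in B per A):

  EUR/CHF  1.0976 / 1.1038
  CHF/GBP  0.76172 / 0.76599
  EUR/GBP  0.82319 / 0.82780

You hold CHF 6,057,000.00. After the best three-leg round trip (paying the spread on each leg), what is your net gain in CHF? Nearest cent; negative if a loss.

Net profit: CHF 60,466.63

Best loop CHF → GBP → EUR → CHF:
CHF 6,057,000.00 × 0.76172 (sell CHF at bid) = GBP 4,613,738.04
GBP 4,613,738.04 ÷ 0.82780 (buy EUR at ask) = EUR 5,573,493.65
EUR 5,573,493.65 × 1.0976 (sell EUR at bid) = CHF 6,117,466.63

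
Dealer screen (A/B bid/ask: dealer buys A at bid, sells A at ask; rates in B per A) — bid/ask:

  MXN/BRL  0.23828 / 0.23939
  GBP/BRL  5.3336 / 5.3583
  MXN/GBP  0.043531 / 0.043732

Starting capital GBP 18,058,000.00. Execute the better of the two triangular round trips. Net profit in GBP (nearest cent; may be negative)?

Net profit: GBP 304,460.54

Best loop GBP → MXN → BRL → GBP:
GBP 18,058,000.00 ÷ 0.043732 (buy MXN at ask) = MXN 412,924,174.52
MXN 412,924,174.52 × 0.23828 (sell MXN at bid) = BRL 98,391,572.30
BRL 98,391,572.30 ÷ 5.3583 (buy GBP at ask) = GBP 18,362,460.54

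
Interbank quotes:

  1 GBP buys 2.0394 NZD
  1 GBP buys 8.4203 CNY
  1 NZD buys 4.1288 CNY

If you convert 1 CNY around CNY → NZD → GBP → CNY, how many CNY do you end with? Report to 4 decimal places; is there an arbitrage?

Around CNY → NZD → GBP → CNY: 1 ÷ 4.1288 ÷ 2.0394 × 8.4203 = 1.000003
Product ≈ 1 (deviation 0.000%, within rounding noise).

1.0000 (no arbitrage)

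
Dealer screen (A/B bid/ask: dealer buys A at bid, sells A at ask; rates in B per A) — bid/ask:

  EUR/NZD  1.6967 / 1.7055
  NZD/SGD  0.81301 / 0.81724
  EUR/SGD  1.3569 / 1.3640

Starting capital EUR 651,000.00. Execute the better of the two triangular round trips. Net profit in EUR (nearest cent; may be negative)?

Net profit: EUR 7,366.26

Best loop EUR → NZD → SGD → EUR:
EUR 651,000.00 × 1.6967 (sell EUR at bid) = NZD 1,104,551.70
NZD 1,104,551.70 × 0.81301 (sell NZD at bid) = SGD 898,011.58
SGD 898,011.58 ÷ 1.3640 (buy EUR at ask) = EUR 658,366.26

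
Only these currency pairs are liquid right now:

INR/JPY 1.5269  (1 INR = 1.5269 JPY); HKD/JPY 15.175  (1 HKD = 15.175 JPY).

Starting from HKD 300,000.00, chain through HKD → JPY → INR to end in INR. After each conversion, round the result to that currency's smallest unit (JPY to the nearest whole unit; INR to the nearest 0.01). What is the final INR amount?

INR 2,981,531.21

HKD 300,000.00 × 15.175 = JPY 4,552,500
JPY 4,552,500 ÷ 1.5269 = INR 2,981,531.21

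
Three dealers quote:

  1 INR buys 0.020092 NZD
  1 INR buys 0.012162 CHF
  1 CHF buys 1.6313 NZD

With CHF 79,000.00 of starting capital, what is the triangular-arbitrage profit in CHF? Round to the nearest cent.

Profitable loop is CHF → INR → NZD → CHF:
CHF 79,000.00 ÷ 0.012162 = INR 6,495,642.16
INR 6,495,642.16 × 0.020092 = NZD 130,510.44
NZD 130,510.44 ÷ 1.6313 = CHF 80,003.95
Profit = CHF 80,003.95 − CHF 79,000.00

Profit: CHF 1,003.95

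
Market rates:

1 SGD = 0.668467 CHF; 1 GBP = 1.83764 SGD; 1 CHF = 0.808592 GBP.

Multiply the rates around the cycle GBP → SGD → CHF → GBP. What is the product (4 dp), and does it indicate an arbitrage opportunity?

0.9933 (arbitrage exists)

Around GBP → SGD → CHF → GBP: 1 × 1.83764 × 0.668467 × 0.808592 = 0.993276
Product < 1; profitable direction is GBP → CHF → SGD → GBP.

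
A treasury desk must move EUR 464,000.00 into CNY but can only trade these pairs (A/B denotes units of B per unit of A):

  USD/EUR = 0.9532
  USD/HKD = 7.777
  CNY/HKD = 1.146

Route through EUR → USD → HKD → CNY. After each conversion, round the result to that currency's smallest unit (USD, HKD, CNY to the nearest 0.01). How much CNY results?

CNY 3,303,402.02

EUR 464,000.00 ÷ 0.9532 = USD 486,781.37
USD 486,781.37 × 7.777 = HKD 3,785,698.71
HKD 3,785,698.71 ÷ 1.146 = CNY 3,303,402.02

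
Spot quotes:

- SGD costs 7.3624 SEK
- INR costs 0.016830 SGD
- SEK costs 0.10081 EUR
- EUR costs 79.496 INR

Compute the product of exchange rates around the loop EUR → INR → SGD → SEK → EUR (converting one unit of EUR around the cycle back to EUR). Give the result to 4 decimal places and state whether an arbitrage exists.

0.9930 (arbitrage exists)

Around EUR → INR → SGD → SEK → EUR: 1 × 79.496 × 0.016830 × 7.3624 × 0.10081 = 0.993007
Product < 1; profitable direction is EUR → SEK → SGD → INR → EUR.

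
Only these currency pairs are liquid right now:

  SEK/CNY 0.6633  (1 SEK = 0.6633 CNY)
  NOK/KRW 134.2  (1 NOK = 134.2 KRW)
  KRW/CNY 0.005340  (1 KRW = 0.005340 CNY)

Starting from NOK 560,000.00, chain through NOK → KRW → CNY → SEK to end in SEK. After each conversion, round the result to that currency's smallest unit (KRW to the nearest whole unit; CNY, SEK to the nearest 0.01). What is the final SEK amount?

SEK 605,022.89

NOK 560,000.00 × 134.2 = KRW 75,152,000
KRW 75,152,000 × 0.005340 = CNY 401,311.68
CNY 401,311.68 ÷ 0.6633 = SEK 605,022.89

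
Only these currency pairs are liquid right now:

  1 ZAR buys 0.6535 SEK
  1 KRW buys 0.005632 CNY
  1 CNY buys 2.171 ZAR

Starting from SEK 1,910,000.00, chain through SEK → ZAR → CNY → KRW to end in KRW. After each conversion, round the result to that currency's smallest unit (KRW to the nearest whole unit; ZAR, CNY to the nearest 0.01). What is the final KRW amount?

KRW 239,037,097

SEK 1,910,000.00 ÷ 0.6535 = ZAR 2,922,723.79
ZAR 2,922,723.79 ÷ 2.171 = CNY 1,346,256.93
CNY 1,346,256.93 ÷ 0.005632 = KRW 239,037,097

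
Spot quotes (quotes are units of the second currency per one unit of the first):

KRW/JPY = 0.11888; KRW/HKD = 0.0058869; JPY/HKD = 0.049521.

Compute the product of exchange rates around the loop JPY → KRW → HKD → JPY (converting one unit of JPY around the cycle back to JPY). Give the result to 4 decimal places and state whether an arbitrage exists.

Around JPY → KRW → HKD → JPY: 1 ÷ 0.11888 × 0.0058869 ÷ 0.049521 = 0.999973
Product ≈ 1 (deviation 0.003%, within rounding noise).

1.0000 (no arbitrage)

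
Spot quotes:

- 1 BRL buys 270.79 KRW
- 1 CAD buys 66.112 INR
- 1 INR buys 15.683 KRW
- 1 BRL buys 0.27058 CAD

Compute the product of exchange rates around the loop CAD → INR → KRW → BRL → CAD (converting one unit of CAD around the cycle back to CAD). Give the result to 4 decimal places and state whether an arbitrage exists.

Around CAD → INR → KRW → BRL → CAD: 1 × 66.112 × 15.683 ÷ 270.79 × 0.27058 = 1.036030
Product > 1; profitable direction is CAD → INR → KRW → BRL → CAD.

1.0360 (arbitrage exists)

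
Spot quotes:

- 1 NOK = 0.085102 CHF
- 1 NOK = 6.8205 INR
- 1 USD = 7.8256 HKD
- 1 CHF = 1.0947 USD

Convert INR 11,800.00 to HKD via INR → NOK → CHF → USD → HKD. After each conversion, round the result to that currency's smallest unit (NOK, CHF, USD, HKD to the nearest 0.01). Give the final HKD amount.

INR 11,800.00 ÷ 6.8205 = NOK 1,730.08
NOK 1,730.08 × 0.085102 = CHF 147.23
CHF 147.23 × 1.0947 = USD 161.17
USD 161.17 × 7.8256 = HKD 1,261.25

HKD 1,261.25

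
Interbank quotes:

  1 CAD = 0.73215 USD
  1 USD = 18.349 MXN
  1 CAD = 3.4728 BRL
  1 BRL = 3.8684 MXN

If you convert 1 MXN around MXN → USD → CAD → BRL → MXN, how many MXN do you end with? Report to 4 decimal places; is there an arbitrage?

Around MXN → USD → CAD → BRL → MXN: 1 ÷ 18.349 ÷ 0.73215 × 3.4728 × 3.8684 = 0.999997
Product ≈ 1 (deviation 0.000%, within rounding noise).

1.0000 (no arbitrage)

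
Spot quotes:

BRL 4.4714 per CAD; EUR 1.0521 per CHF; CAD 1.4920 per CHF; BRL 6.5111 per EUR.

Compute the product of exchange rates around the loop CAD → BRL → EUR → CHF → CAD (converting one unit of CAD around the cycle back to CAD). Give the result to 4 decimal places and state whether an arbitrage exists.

Around CAD → BRL → EUR → CHF → CAD: 1 × 4.4714 ÷ 6.5111 ÷ 1.0521 × 1.4920 = 0.973870
Product < 1; profitable direction is CAD → CHF → EUR → BRL → CAD.

0.9739 (arbitrage exists)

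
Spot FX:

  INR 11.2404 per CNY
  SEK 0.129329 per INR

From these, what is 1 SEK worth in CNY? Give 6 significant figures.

1 SEK ÷ 0.129329 = 7.73222 INR
7.73222 INR ÷ 11.2404 = 0.687895 CNY

SEK/CNY = 0.687895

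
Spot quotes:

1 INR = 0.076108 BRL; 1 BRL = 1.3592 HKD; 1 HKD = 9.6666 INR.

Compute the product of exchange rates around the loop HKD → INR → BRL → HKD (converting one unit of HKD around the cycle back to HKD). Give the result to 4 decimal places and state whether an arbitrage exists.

Around HKD → INR → BRL → HKD: 1 × 9.6666 × 0.076108 × 1.3592 = 0.999971
Product ≈ 1 (deviation 0.003%, within rounding noise).

1.0000 (no arbitrage)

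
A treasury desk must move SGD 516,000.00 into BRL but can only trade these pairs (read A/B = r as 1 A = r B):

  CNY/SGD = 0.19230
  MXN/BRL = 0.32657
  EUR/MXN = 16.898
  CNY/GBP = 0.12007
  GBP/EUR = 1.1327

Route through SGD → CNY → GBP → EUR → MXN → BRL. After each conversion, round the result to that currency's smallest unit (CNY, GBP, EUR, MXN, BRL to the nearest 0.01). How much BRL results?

BRL 2,013,869.93

SGD 516,000.00 ÷ 0.19230 = CNY 2,683,307.33
CNY 2,683,307.33 × 0.12007 = GBP 322,184.71
GBP 322,184.71 × 1.1327 = EUR 364,938.62
EUR 364,938.62 × 16.898 = MXN 6,166,732.80
MXN 6,166,732.80 × 0.32657 = BRL 2,013,869.93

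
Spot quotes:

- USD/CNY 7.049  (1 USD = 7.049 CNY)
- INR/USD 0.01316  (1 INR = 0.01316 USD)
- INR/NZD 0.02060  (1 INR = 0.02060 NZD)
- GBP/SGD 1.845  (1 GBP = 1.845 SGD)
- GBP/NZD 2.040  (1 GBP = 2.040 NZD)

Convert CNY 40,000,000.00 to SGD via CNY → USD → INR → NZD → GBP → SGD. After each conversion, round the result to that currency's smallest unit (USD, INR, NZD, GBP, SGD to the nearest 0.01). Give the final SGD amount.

CNY 40,000,000.00 ÷ 7.049 = USD 5,674,563.77
USD 5,674,563.77 ÷ 0.01316 = INR 431,197,854.86
INR 431,197,854.86 × 0.02060 = NZD 8,882,675.81
NZD 8,882,675.81 ÷ 2.040 = GBP 4,354,252.85
GBP 4,354,252.85 × 1.845 = SGD 8,033,596.51

SGD 8,033,596.51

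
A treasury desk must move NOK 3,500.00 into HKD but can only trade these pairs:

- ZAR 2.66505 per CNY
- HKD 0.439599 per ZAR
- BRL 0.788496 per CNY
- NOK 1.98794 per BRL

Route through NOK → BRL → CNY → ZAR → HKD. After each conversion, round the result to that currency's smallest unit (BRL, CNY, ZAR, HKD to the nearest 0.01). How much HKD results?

NOK 3,500.00 ÷ 1.98794 = BRL 1,760.62
BRL 1,760.62 ÷ 0.788496 = CNY 2,232.88
CNY 2,232.88 × 2.66505 = ZAR 5,950.74
ZAR 5,950.74 × 0.439599 = HKD 2,615.94

HKD 2,615.94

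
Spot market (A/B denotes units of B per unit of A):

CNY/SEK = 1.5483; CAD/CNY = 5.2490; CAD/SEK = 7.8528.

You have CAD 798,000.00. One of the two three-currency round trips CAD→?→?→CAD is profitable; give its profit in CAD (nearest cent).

Profitable loop is CAD → CNY → SEK → CAD:
CAD 798,000.00 × 5.2490 = CNY 4,188,702.00
CNY 4,188,702.00 × 1.5483 = SEK 6,485,367.31
SEK 6,485,367.31 ÷ 7.8528 = CAD 825,866.86
Profit = CAD 825,866.86 − CAD 798,000.00

Profit: CAD 27,866.86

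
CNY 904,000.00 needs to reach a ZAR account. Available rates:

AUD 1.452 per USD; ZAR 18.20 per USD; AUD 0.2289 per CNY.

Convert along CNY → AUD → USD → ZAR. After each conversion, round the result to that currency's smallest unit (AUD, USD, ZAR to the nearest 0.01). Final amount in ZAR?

ZAR 2,593,695.47

CNY 904,000.00 × 0.2289 = AUD 206,925.60
AUD 206,925.60 ÷ 1.452 = USD 142,510.74
USD 142,510.74 × 18.20 = ZAR 2,593,695.47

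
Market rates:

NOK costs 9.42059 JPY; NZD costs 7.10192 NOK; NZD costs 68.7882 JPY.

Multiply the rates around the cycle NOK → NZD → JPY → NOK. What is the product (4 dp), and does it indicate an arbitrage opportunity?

Around NOK → NZD → JPY → NOK: 1 ÷ 7.10192 × 68.7882 ÷ 9.42059 = 1.028158
Product > 1; profitable direction is NOK → NZD → JPY → NOK.

1.0282 (arbitrage exists)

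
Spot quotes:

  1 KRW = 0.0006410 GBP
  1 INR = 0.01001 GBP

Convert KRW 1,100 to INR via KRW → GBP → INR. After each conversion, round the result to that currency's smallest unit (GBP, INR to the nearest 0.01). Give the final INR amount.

KRW 1,100 × 0.0006410 = GBP 0.71
GBP 0.71 ÷ 0.01001 = INR 70.93

INR 70.93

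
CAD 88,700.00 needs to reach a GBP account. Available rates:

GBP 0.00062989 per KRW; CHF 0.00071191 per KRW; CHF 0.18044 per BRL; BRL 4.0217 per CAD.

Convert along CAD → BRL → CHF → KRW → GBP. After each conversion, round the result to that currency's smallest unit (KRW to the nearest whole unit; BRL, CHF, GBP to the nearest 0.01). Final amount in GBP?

GBP 56,951.57

CAD 88,700.00 × 4.0217 = BRL 356,724.79
BRL 356,724.79 × 0.18044 = CHF 64,367.42
CHF 64,367.42 ÷ 0.00071191 = KRW 90,415,109
KRW 90,415,109 × 0.00062989 = GBP 56,951.57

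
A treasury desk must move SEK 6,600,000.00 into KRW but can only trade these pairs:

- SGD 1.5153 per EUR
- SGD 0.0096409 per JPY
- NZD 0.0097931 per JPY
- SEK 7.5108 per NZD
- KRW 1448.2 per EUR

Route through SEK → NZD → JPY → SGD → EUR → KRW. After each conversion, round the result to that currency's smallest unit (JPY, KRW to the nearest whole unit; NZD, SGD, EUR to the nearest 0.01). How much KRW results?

SEK 6,600,000.00 ÷ 7.5108 = NZD 878,734.62
NZD 878,734.62 ÷ 0.0097931 = JPY 89,729,975
JPY 89,729,975 × 0.0096409 = SGD 865,077.72
SGD 865,077.72 ÷ 1.5153 = EUR 570,895.35
EUR 570,895.35 × 1448.2 = KRW 826,770,646

KRW 826,770,646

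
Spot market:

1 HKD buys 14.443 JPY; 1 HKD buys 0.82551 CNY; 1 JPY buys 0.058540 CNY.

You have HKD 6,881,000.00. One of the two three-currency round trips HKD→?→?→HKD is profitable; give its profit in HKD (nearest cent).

Profitable loop is HKD → JPY → CNY → HKD:
HKD 6,881,000.00 × 14.443 = JPY 99,382,283
JPY 99,382,283 × 0.058540 = CNY 5,817,838.85
CNY 5,817,838.85 ÷ 0.82551 = HKD 7,047,569.20
Profit = HKD 7,047,569.20 − HKD 6,881,000.00

Profit: HKD 166,569.20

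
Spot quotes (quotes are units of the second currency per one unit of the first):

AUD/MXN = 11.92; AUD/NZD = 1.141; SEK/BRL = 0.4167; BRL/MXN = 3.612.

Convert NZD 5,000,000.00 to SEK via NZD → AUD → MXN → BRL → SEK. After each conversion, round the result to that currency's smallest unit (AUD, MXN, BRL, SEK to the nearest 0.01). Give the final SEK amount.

NZD 5,000,000.00 ÷ 1.141 = AUD 4,382,120.95
AUD 4,382,120.95 × 11.92 = MXN 52,234,881.72
MXN 52,234,881.72 ÷ 3.612 = BRL 14,461,484.42
BRL 14,461,484.42 ÷ 0.4167 = SEK 34,704,786.23

SEK 34,704,786.23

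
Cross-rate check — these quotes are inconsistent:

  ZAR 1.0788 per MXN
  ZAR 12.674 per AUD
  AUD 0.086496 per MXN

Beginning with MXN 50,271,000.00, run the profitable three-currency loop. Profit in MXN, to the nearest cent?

Profitable loop is MXN → AUD → ZAR → MXN:
MXN 50,271,000.00 × 0.086496 = AUD 4,348,240.42
AUD 4,348,240.42 × 12.674 = ZAR 55,109,599.03
ZAR 55,109,599.03 ÷ 1.0788 = MXN 51,084,166.70
Profit = MXN 51,084,166.70 − MXN 50,271,000.00

Profit: MXN 813,166.70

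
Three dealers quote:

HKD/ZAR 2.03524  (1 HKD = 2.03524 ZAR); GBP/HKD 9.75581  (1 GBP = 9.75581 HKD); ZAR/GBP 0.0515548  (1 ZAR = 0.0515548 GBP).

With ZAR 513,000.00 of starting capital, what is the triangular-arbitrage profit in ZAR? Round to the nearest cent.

Profitable loop is ZAR → GBP → HKD → ZAR:
ZAR 513,000.00 × 0.0515548 = GBP 26,447.61
GBP 26,447.61 × 9.75581 = HKD 258,017.88
HKD 258,017.88 × 2.03524 = ZAR 525,128.31
Profit = ZAR 525,128.31 − ZAR 513,000.00

Profit: ZAR 12,128.31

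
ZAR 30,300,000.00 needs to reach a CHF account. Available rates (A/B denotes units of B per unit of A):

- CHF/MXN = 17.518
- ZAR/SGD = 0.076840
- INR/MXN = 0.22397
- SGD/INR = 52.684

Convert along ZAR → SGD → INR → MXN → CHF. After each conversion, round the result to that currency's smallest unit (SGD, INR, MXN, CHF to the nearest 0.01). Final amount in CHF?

CHF 1,568,245.51

ZAR 30,300,000.00 × 0.076840 = SGD 2,328,252.00
SGD 2,328,252.00 × 52.684 = INR 122,661,628.37
INR 122,661,628.37 × 0.22397 = MXN 27,472,524.91
MXN 27,472,524.91 ÷ 17.518 = CHF 1,568,245.51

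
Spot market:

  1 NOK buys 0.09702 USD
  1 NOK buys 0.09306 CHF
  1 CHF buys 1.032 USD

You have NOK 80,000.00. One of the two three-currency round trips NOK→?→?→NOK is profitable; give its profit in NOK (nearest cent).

Profit: NOK 818.08

Profitable loop is NOK → USD → CHF → NOK:
NOK 80,000.00 × 0.09702 = USD 7,761.60
USD 7,761.60 ÷ 1.032 = CHF 7,520.93
CHF 7,520.93 ÷ 0.09306 = NOK 80,818.08
Profit = NOK 80,818.08 − NOK 80,000.00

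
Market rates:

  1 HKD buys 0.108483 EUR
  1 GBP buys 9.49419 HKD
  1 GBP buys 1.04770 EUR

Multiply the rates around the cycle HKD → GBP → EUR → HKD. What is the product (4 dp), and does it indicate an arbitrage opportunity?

Around HKD → GBP → EUR → HKD: 1 ÷ 9.49419 × 1.04770 ÷ 0.108483 = 1.017226
Product > 1; profitable direction is HKD → GBP → EUR → HKD.

1.0172 (arbitrage exists)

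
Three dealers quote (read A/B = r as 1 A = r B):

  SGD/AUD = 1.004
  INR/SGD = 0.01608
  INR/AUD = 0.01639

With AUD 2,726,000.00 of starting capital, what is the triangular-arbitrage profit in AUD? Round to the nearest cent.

Profit: AUD 41,483.55

Profitable loop is AUD → SGD → INR → AUD:
AUD 2,726,000.00 ÷ 1.004 = SGD 2,715,139.44
SGD 2,715,139.44 ÷ 0.01608 = INR 168,851,955.36
INR 168,851,955.36 × 0.01639 = AUD 2,767,483.55
Profit = AUD 2,767,483.55 − AUD 2,726,000.00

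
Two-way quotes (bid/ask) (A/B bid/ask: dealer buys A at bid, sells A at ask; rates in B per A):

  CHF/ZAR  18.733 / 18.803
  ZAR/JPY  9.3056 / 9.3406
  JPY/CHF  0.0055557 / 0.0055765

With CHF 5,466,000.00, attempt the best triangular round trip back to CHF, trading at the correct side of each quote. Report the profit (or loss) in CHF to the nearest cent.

Best loop CHF → JPY → ZAR → CHF:
CHF 5,466,000.00 ÷ 0.0055765 (buy JPY at ask) = JPY 980,184,704
JPY 980,184,704 ÷ 9.3406 (buy ZAR at ask) = ZAR 104,938,087.88
ZAR 104,938,087.88 ÷ 18.803 (buy CHF at ask) = CHF 5,580,922.61

Net profit: CHF 114,922.61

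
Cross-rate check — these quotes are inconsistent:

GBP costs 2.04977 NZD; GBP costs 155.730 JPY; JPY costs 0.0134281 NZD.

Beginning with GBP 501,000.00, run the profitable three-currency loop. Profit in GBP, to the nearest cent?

Profit: GBP 10,115.96

Profitable loop is GBP → JPY → NZD → GBP:
GBP 501,000.00 × 155.730 = JPY 78,020,730
JPY 78,020,730 × 0.0134281 = NZD 1,047,670.16
NZD 1,047,670.16 ÷ 2.04977 = GBP 511,115.96
Profit = GBP 511,115.96 − GBP 501,000.00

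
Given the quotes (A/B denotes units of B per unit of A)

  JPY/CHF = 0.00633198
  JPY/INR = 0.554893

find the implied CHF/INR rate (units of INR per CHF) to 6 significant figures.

1 CHF ÷ 0.00633198 = 157.928 JPY
157.928 JPY × 0.554893 = 87.6334 INR

CHF/INR = 87.6334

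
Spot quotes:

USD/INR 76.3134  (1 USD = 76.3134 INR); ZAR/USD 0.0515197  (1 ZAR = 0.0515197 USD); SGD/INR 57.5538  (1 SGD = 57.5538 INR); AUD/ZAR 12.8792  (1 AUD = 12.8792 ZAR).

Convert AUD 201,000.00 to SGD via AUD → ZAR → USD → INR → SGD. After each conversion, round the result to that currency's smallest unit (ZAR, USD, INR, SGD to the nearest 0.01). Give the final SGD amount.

AUD 201,000.00 × 12.8792 = ZAR 2,588,719.20
ZAR 2,588,719.20 × 0.0515197 = USD 133,370.04
USD 133,370.04 × 76.3134 = INR 10,177,921.21
INR 10,177,921.21 ÷ 57.5538 = SGD 176,841.86

SGD 176,841.86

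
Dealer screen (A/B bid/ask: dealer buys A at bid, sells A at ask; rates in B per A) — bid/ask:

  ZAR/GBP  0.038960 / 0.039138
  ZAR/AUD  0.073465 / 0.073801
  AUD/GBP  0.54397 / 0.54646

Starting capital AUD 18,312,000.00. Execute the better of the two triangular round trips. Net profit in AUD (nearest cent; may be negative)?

Best loop AUD → GBP → ZAR → AUD:
AUD 18,312,000.00 × 0.54397 (sell AUD at bid) = GBP 9,961,178.64
GBP 9,961,178.64 ÷ 0.039138 (buy ZAR at ask) = ZAR 254,514,248.05
ZAR 254,514,248.05 × 0.073465 (sell ZAR at bid) = AUD 18,697,889.23

Net profit: AUD 385,889.23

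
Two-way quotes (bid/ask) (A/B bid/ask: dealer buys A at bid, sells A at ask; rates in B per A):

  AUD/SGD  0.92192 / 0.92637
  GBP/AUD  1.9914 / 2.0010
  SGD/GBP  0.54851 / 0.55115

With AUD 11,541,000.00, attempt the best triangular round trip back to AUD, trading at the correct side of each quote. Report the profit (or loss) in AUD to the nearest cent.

Best loop AUD → SGD → GBP → AUD:
AUD 11,541,000.00 × 0.92192 (sell AUD at bid) = SGD 10,639,878.72
SGD 10,639,878.72 × 0.54851 (sell SGD at bid) = GBP 5,836,079.88
GBP 5,836,079.88 × 1.9914 (sell GBP at bid) = AUD 11,621,969.47

Net profit: AUD 80,969.47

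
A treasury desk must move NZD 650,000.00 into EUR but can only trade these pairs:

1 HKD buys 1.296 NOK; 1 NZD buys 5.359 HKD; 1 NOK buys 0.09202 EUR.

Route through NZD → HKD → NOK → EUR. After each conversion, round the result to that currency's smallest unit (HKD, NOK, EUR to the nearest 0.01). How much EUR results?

NZD 650,000.00 × 5.359 = HKD 3,483,350.00
HKD 3,483,350.00 × 1.296 = NOK 4,514,421.60
NOK 4,514,421.60 × 0.09202 = EUR 415,417.08

EUR 415,417.08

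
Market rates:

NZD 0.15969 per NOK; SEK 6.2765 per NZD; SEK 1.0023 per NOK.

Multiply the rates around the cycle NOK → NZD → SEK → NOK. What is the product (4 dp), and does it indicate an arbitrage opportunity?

Around NOK → NZD → SEK → NOK: 1 × 0.15969 × 6.2765 ÷ 1.0023 = 0.999994
Product ≈ 1 (deviation 0.001%, within rounding noise).

1.0000 (no arbitrage)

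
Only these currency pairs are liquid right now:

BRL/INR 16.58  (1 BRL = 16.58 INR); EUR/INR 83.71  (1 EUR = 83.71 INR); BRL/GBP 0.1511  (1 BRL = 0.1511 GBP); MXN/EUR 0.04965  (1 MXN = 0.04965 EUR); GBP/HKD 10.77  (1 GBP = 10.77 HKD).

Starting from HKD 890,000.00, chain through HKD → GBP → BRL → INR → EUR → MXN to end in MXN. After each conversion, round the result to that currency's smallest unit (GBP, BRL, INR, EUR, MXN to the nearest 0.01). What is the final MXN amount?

MXN 2,181,713.60

HKD 890,000.00 ÷ 10.77 = GBP 82,636.95
GBP 82,636.95 ÷ 0.1511 = BRL 546,902.38
BRL 546,902.38 × 16.58 = INR 9,067,641.46
INR 9,067,641.46 ÷ 83.71 = EUR 108,322.08
EUR 108,322.08 ÷ 0.04965 = MXN 2,181,713.60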